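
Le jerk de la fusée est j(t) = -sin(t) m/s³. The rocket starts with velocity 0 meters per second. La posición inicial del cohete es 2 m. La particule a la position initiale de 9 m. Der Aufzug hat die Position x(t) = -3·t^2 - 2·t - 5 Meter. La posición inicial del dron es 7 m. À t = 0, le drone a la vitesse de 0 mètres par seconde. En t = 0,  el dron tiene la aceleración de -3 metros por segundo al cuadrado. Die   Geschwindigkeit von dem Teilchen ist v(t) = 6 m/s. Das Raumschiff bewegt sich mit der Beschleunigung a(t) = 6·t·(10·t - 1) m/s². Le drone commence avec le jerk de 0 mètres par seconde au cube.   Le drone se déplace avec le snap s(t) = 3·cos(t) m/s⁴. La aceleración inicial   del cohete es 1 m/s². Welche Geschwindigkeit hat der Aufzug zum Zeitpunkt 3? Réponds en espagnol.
Debemos derivar nuestra ecuación de la posición x(t) = -3·t^2 - 2·t - 5 1 vez. Derivando la posición, obtenemos la velocidad: v(t) = -6·t - 2. Usando v(t) = -6·t - 2 y sustituyendo t = 3, encontramos v = -20.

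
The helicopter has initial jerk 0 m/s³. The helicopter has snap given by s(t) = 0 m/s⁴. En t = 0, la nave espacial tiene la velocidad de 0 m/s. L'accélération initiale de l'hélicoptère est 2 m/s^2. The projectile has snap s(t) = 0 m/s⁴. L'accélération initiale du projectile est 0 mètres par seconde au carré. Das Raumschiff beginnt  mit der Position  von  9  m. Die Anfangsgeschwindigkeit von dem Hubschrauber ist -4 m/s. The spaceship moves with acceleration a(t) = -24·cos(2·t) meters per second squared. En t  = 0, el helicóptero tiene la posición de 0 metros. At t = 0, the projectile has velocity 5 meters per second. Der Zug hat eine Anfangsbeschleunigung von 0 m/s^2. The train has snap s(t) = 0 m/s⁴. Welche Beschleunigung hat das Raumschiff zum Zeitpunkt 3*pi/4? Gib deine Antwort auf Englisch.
Using a(t) = -24·cos(2·t) and substituting t = 3*pi/4, we find a = 0.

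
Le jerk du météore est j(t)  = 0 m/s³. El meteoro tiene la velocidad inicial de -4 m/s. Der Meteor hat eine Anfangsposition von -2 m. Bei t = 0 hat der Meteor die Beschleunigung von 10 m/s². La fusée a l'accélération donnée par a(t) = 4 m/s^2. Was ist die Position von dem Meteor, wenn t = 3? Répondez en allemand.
Ausgehend von dem Ruck j(t) = 0, nehmen wir 3 Stammfunktionen. Das Integral von dem Ruck ist die Beschleunigung. Mit a(0) = 10 erhalten wir a(t) = 10. Durch Integration von der Beschleunigung und Verwendung der Anfangsbedingung v(0) = -4, erhalten wir v(t) = 10·t - 4. Die Stammfunktion von der Geschwindigkeit ist die Position. Mit x(0) = -2 erhalten wir x(t) = 5·t^2 - 4·t - 2. Aus der Gleichung für die Position x(t) = 5·t^2 - 4·t - 2, setzen wir t = 3 ein und erhalten x = 31.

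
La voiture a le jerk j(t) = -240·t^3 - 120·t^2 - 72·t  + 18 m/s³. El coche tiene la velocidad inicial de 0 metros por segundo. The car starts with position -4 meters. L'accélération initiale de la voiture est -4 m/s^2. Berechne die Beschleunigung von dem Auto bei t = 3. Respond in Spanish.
Para resolver esto, necesitamos tomar 1 antiderivada de nuestra ecuación de la sacudida j(t) = -240·t^3 - 120·t^2 - 72·t + 18. Tomando ∫j(t)dt y aplicando a(0) = -4, encontramos a(t) = -60·t^4 - 40·t^3 - 36·t^2 + 18·t - 4. Tenemos la aceleración a(t) = -60·t^4 - 40·t^3 - 36·t^2 + 18·t - 4. Sustituyendo t = 3: a(3) = -6214.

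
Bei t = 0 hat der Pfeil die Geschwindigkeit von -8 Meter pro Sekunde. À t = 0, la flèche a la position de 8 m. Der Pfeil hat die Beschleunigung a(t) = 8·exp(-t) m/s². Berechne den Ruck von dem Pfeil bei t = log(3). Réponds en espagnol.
Partiendo de la aceleración a(t) = 8·exp(-t), tomamos 1 derivada. La derivada de la aceleración da la sacudida: j(t) = -8·exp(-t). De la ecuación de la sacudida j(t) = -8·exp(-t), sustituimos t = log(3) para obtener j = -8/3.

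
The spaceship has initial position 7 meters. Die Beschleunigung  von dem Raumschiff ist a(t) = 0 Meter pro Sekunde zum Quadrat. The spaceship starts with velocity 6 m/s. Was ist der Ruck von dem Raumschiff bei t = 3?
Ausgehend von der Beschleunigung a(t) = 0, nehmen wir 1 Ableitung. Mit d/dt von a(t) finden wir j(t) = 0. Aus der Gleichung für den Ruck j(t) = 0, setzen wir t = 3 ein und erhalten j = 0.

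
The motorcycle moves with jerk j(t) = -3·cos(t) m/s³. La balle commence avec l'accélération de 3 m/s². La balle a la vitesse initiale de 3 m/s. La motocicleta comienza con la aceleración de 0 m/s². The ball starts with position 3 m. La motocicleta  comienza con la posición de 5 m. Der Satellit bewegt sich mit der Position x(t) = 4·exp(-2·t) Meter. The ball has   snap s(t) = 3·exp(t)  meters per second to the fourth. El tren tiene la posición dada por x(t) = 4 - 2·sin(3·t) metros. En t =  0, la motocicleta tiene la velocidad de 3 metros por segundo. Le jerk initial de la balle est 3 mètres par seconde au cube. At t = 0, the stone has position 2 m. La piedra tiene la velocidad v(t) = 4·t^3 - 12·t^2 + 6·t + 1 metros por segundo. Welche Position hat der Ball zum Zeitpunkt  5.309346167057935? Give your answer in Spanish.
Partiendo del snap s(t) = 3·exp(t), tomamos 4 antiderivadas. Tomando ∫s(t)dt y aplicando j(0) = 3, encontramos j(t) = 3·exp(t). La antiderivada de la sacudida es la aceleración. Usando a(0) = 3, obtenemos a(t) = 3·exp(t). La antiderivada de la aceleración es la velocidad. Usando v(0) = 3, obtenemos v(t) = 3·exp(t). La antiderivada de la velocidad, con x(0) = 3, da la posición: x(t) = 3·exp(t). Tenemos la posición x(t) = 3·exp(t). Sustituyendo t = 5.309346167057935: x(5.309346167057935) = 606.653905157034.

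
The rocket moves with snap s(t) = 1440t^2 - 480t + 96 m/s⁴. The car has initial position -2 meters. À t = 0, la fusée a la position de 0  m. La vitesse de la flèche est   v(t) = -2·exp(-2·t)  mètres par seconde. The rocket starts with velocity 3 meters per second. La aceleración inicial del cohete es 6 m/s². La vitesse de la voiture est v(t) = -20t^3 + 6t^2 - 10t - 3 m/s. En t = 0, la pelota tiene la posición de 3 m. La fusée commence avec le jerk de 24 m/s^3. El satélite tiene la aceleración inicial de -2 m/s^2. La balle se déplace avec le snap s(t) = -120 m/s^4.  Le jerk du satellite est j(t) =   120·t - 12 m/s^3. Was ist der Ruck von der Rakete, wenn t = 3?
Ausgehend von dem Snap s(t) = 1440·t^2 - 480·t + 96, nehmen wir 1 Stammfunktion. Das Integral von dem Snap, mit j(0) = 24, ergibt den Ruck: j(t) = 480·t^3 - 240·t^2 + 96·t + 24. Mit j(t) = 480·t^3 - 240·t^2 + 96·t + 24 und Einsetzen von t = 3, finden wir j = 11112.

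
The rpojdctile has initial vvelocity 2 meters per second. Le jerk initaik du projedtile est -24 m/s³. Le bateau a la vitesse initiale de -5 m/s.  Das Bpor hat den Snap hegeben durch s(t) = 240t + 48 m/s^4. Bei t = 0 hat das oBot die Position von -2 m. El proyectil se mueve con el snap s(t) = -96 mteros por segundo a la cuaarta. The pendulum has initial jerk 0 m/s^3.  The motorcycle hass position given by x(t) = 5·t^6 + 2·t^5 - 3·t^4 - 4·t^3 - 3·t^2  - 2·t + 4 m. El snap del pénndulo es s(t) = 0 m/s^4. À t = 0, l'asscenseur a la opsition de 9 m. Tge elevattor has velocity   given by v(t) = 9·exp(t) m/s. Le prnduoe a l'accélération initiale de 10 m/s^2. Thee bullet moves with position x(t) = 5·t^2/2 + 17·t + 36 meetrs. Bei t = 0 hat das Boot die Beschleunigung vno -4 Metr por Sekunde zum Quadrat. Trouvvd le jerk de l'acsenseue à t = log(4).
Pour résoudre ceci, nous devons prendre 2 dérivées de notre équation de la vitesse v(t) = 9·exp(t). En prenant d/dt de v(t), nous trouvons a(t) = 9·exp(t). En prenant d/dt de a(t), nous trouvons j(t) = 9·exp(t). En utilisant j(t) = 9·exp(t) et en substituant t = log(4), nous trouvons j = 36.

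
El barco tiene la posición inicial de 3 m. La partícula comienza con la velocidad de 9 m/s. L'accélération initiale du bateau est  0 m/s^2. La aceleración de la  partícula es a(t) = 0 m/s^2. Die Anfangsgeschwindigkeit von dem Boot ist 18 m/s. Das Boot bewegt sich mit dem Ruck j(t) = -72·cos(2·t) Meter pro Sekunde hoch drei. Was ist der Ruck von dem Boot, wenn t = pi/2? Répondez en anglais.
From the given jerk equation j(t) = -72·cos(2·t), we substitute t = pi/2 to get j = 72.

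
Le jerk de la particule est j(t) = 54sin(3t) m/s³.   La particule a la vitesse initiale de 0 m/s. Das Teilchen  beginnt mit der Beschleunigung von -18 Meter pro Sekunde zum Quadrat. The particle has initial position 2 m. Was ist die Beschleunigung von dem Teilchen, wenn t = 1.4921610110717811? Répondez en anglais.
Starting from jerk j(t) = 54·sin(3·t), we take 1 integral. The integral of jerk, with a(0) = -18, gives acceleration: a(t) = -18·cos(3·t). Using a(t) = -18·cos(3·t) and substituting t = 1.4921610110717811, we find a = 4.20703085618597.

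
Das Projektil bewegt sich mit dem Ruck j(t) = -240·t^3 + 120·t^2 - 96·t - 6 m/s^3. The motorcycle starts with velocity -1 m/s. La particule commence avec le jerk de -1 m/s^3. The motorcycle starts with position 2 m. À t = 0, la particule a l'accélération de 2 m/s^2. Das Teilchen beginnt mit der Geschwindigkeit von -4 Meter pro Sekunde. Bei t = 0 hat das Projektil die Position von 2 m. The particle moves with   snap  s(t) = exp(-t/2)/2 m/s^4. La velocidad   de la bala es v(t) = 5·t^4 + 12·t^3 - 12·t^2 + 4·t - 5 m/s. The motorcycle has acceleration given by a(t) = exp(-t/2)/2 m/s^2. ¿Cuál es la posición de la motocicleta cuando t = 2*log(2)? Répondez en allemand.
Ausgehend von der Beschleunigung a(t) = exp(-t/2)/2, nehmen wir 2 Stammfunktionen. Das Integral von der Beschleunigung, mit v(0) = -1, ergibt die Geschwindigkeit: v(t) = -exp(-t/2). Durch Integration von der Geschwindigkeit und Verwendung der Anfangsbedingung x(0) = 2, erhalten wir x(t) = 2·exp(-t/2). Aus der Gleichung für die Position x(t) = 2·exp(-t/2), setzen wir t = 2*log(2) ein und erhalten x = 1.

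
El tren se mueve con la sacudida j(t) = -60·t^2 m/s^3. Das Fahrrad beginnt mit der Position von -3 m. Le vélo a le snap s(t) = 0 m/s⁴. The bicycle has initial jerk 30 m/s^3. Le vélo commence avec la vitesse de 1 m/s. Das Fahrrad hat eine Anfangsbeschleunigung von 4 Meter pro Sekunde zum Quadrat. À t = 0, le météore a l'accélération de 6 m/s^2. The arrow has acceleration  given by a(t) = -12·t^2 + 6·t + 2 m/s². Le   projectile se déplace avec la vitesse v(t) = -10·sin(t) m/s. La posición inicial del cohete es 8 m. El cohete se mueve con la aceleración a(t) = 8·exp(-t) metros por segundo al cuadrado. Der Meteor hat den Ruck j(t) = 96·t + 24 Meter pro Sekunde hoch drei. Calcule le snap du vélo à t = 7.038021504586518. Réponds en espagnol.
De la ecuación del snap s(t) = 0, sustituimos t = 7.038021504586518 para obtener s = 0.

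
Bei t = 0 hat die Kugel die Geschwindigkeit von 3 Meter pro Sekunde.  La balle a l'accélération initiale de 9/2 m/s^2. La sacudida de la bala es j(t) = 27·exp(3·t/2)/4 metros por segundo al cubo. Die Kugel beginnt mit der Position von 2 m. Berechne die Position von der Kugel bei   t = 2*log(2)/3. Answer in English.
To solve this, we need to take 3 antiderivatives of our jerk equation j(t) = 27·exp(3·t/2)/4. Taking ∫j(t)dt and applying a(0) = 9/2, we find a(t) = 9·exp(3·t/2)/2. The integral of acceleration is velocity. Using v(0) = 3, we get v(t) = 3·exp(3·t/2). Integrating velocity and using the initial condition x(0) = 2, we get x(t) = 2·exp(3·t/2). We have position x(t) = 2·exp(3·t/2). Substituting t = 2*log(2)/3: x(2*log(2)/3) = 4.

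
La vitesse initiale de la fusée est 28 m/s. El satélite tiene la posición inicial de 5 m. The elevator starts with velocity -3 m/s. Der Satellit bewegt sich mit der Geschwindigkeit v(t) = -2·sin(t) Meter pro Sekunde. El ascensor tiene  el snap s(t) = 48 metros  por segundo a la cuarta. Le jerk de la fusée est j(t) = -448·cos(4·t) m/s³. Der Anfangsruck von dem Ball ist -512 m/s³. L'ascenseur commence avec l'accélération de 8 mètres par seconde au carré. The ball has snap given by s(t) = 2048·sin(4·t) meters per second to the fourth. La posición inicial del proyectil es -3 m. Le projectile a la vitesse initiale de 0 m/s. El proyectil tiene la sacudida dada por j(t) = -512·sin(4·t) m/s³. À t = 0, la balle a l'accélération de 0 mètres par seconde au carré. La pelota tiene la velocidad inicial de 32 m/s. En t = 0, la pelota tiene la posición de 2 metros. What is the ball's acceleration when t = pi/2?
We need to integrate our snap equation s(t) = 2048·sin(4·t) 2 times. The integral of snap, with j(0) = -512, gives jerk: j(t) = -512·cos(4·t). Integrating jerk and using the initial condition a(0) = 0, we get a(t) = -128·sin(4·t). We have acceleration a(t) = -128·sin(4·t). Substituting t = pi/2: a(pi/2) = 0.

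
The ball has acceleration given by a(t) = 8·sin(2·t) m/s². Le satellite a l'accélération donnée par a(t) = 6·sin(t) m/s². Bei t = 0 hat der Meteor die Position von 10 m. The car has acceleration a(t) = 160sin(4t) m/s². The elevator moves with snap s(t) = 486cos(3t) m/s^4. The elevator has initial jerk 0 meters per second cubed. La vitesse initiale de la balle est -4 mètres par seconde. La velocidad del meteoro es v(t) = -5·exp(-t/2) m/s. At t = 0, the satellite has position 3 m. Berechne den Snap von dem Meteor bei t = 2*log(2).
Ausgehend von der Geschwindigkeit v(t) = -5·exp(-t/2), nehmen wir 3 Ableitungen. Durch Ableiten von der Geschwindigkeit erhalten wir die Beschleunigung: a(t) = 5·exp(-t/2)/2. Durch Ableiten von der Beschleunigung erhalten wir den Ruck: j(t) = -5·exp(-t/2)/4. Mit d/dt von j(t) finden wir s(t) = 5·exp(-t/2)/8. Wir haben den Snap s(t) = 5·exp(-t/2)/8. Durch Einsetzen von t = 2*log(2): s(2*log(2)) = 5/16.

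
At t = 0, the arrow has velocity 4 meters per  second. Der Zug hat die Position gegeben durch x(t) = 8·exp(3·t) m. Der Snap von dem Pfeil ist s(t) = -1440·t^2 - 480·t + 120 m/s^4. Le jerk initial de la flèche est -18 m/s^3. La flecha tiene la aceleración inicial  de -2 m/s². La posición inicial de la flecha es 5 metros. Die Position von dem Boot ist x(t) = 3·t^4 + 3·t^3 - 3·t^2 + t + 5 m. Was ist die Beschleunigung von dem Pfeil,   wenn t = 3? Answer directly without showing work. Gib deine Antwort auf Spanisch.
En t = 3, a = -11396.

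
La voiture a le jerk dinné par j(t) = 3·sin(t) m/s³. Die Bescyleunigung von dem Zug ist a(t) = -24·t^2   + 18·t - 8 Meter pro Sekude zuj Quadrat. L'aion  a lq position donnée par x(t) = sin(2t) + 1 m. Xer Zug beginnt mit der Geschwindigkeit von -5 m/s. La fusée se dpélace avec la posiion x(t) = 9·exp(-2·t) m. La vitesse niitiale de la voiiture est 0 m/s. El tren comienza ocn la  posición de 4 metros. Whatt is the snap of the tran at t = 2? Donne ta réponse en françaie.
En partant de l'accélération a(t) = -24·t^2 + 18·t - 8, nous prenons 2 dérivées. En dérivant l'accélération, nous obtenons le jerk: j(t) = 18 - 48·t. La dérivée du jerk donne le snap: s(t) = -48. De l'équation du snap s(t) = -48, nous substituons t = 2 pour obtenir s = -48.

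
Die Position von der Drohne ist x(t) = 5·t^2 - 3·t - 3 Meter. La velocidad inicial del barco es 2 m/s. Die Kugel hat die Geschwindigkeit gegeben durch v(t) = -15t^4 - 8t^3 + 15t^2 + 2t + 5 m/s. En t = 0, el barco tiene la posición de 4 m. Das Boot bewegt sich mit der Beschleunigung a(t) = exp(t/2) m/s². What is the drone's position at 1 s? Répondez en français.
Nous avons la position x(t) = 5·t^2 - 3·t - 3. En substituant t = 1: x(1) = -1.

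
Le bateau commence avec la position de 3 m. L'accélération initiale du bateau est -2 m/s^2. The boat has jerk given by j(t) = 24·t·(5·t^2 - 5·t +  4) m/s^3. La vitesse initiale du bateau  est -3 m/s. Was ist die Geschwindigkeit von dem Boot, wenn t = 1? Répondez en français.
Pour résoudre ceci, nous devons prendre 2 intégrales de notre équation du jerk j(t) = 24·t·(5·t^2 - 5·t + 4). En prenant ∫j(t)dt et en appliquant a(0) = -2, nous trouvons a(t) = 30·t^4 - 40·t^3 + 48·t^2 - 2. La primitive de l'accélération est la vitesse. En utilisant v(0) = -3, nous obtenons v(t) = 6·t^5 - 10·t^4 + 16·t^3 - 2·t - 3. De l'équation de la vitesse v(t) = 6·t^5 - 10·t^4 + 16·t^3 - 2·t - 3, nous substituons t = 1 pour obtenir v = 7.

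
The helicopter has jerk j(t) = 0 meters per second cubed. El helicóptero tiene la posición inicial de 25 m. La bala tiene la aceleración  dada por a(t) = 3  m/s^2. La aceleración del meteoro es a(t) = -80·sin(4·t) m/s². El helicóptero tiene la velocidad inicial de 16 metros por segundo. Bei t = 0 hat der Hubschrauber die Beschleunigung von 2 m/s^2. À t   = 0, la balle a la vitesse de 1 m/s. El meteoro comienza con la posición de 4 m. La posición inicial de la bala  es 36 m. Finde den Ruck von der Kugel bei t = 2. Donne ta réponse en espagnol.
Debemos derivar nuestra ecuación de la aceleración a(t) = 3 1 vez. Tomando d/dt de a(t), encontramos j(t) = 0. De la ecuación de la sacudida j(t) = 0, sustituimos t = 2 para obtener j = 0.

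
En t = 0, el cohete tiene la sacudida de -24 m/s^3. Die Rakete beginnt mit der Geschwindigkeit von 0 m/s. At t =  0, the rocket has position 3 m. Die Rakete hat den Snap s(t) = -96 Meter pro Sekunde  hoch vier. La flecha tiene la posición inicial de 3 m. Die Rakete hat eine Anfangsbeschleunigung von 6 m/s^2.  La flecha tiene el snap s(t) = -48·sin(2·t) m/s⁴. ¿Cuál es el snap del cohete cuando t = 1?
Tenemos el snap s(t) = -96. Sustituyendo t = 1: s(1) = -96.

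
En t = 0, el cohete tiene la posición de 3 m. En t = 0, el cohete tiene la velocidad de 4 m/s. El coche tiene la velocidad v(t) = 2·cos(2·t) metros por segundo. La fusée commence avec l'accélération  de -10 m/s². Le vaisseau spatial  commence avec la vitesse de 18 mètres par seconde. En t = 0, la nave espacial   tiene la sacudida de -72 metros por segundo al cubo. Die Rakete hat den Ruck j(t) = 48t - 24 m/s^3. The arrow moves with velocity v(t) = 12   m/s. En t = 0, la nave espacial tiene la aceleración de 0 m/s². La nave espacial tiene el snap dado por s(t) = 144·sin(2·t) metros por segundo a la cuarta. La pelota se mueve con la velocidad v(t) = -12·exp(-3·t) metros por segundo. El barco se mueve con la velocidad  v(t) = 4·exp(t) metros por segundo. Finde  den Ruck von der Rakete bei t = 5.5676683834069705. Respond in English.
We have jerk j(t) = 48·t - 24. Substituting t = 5.5676683834069705: j(5.5676683834069705) = 243.248082403535.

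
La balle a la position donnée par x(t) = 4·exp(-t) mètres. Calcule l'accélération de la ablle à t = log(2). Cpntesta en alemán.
Ausgehend von der Position x(t) = 4·exp(-t), nehmen wir 2 Ableitungen. Die Ableitung von der Position ergibt die Geschwindigkeit: v(t) = -4·exp(-t). Die Ableitung von der Geschwindigkeit ergibt die Beschleunigung: a(t) = 4·exp(-t). Wir haben die Beschleunigung a(t) = 4·exp(-t). Durch Einsetzen von t = log(2): a(log(2)) = 2.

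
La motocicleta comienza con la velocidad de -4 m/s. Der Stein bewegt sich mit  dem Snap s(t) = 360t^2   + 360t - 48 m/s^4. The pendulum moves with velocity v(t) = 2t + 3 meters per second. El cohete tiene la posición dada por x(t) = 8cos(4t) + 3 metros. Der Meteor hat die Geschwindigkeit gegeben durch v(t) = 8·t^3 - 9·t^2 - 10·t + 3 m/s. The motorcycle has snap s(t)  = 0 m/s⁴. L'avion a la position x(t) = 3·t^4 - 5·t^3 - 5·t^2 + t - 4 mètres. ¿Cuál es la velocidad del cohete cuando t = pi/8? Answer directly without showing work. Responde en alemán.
Die Antwort ist -32.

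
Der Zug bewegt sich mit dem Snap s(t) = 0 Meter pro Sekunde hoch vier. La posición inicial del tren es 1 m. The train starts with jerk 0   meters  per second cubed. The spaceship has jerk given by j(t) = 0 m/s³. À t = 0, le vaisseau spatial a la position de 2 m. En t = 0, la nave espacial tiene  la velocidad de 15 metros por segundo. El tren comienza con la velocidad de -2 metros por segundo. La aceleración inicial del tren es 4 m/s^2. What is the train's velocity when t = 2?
To find the answer, we compute 3 integrals of s(t) = 0. Finding the antiderivative of s(t) and using j(0) = 0: j(t) = 0. The integral of jerk, with a(0) = 4, gives acceleration: a(t) = 4. Taking ∫a(t)dt and applying v(0) = -2, we find v(t) = 4·t - 2. From the given velocity equation v(t) = 4·t - 2, we substitute t = 2 to get v = 6.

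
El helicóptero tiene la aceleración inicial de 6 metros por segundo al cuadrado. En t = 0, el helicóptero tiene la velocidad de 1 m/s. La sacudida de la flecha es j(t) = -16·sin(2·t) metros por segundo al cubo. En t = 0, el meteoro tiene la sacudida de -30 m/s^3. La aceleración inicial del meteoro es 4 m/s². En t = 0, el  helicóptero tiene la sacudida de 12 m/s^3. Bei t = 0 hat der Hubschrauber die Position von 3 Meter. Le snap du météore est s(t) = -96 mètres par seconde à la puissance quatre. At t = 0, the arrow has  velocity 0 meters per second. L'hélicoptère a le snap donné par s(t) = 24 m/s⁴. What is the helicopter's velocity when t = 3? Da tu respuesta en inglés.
To find the answer, we compute 3 antiderivatives of s(t) = 24. Integrating snap and using the initial condition j(0) = 12, we get j(t) = 24·t + 12. Finding the integral of j(t) and using a(0) = 6: a(t) = 12·t^2 + 12·t + 6. Finding the antiderivative of a(t) and using v(0) = 1: v(t) = 4·t^3 + 6·t^2 + 6·t + 1. From the given velocity equation v(t) = 4·t^3 + 6·t^2 + 6·t + 1, we substitute t = 3 to get v = 181.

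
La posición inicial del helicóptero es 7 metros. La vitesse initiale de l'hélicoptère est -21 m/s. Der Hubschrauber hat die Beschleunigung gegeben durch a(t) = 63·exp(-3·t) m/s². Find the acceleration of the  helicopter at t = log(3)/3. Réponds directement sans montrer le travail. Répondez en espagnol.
En t = log(3)/3, a = 21.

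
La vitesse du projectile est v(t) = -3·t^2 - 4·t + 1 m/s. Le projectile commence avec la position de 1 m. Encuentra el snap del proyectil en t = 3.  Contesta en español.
Para resolver esto, necesitamos tomar 3 derivadas de nuestra ecuación de la velocidad v(t) = -3·t^2 - 4·t + 1. Tomando d/dt de v(t), encontramos a(t) = -6·t - 4. La derivada de la aceleración da la sacudida: j(t) = -6. Tomando d/dt de j(t), encontramos s(t) = 0. Tenemos el snap s(t) = 0. Sustituyendo t = 3: s(3) = 0.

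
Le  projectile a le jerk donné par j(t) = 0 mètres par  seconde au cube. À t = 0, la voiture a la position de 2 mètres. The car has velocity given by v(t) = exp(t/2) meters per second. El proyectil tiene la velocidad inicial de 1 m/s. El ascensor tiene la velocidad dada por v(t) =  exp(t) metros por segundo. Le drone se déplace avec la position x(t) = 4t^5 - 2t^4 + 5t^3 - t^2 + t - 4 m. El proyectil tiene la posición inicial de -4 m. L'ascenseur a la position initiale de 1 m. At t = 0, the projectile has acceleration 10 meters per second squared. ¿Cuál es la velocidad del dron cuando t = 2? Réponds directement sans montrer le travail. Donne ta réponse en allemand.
v(2) = 313.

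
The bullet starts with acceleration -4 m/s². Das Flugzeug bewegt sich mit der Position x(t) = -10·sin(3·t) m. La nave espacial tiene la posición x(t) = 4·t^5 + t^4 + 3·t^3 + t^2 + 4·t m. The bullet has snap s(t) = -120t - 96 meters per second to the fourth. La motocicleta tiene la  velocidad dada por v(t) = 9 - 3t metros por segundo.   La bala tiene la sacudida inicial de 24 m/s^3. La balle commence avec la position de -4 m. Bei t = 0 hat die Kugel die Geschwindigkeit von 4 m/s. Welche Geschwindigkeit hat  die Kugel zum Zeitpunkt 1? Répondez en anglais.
To solve this, we need to take 3 antiderivatives of our snap equation s(t) = -120·t - 96. Integrating snap and using the initial condition j(0) = 24, we get j(t) = -60·t^2 - 96·t + 24. Integrating jerk and using the initial condition a(0) = -4, we get a(t) = -20·t^3 - 48·t^2 + 24·t - 4. Integrating acceleration and using the initial condition v(0) = 4, we get v(t) = -5·t^4 - 16·t^3 + 12·t^2 - 4·t + 4. Using v(t) = -5·t^4 - 16·t^3 + 12·t^2 - 4·t + 4 and substituting t = 1, we find v = -9.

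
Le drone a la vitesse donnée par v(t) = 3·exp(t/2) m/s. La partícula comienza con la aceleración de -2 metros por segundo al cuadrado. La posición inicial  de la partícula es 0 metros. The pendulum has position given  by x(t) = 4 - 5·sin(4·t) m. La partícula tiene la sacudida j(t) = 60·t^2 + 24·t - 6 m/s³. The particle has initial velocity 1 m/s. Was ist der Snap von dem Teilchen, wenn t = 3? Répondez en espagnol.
Debemos derivar nuestra ecuación de la sacudida j(t) = 60·t^2 + 24·t - 6 1 vez. La derivada de la sacudida da el snap: s(t) = 120·t + 24. De la ecuación del snap s(t) = 120·t + 24, sustituimos t = 3 para obtener s = 384.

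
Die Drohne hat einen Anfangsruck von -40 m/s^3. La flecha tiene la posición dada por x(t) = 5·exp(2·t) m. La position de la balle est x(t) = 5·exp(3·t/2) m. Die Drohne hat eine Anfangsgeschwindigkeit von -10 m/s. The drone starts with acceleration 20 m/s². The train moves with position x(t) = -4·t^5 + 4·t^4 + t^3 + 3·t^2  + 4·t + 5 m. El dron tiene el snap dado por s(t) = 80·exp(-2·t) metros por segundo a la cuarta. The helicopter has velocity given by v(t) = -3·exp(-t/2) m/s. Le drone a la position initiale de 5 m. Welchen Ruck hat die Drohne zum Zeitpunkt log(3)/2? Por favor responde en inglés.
Starting from snap s(t) = 80·exp(-2·t), we take 1 integral. Finding the antiderivative of s(t) and using j(0) = -40: j(t) = -40·exp(-2·t). Using j(t) = -40·exp(-2·t) and substituting t = log(3)/2, we find j = -40/3.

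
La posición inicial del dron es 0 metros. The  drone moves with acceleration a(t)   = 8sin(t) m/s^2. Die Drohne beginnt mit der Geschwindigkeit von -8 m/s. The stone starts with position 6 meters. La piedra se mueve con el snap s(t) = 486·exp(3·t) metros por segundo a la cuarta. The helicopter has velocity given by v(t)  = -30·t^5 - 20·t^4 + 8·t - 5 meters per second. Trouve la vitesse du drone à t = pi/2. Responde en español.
Debemos encontrar la integral de nuestra ecuación de la aceleración a(t) = 8·sin(t) 1 vez. La antiderivada de la aceleración, con v(0) = -8, da la velocidad: v(t) = -8·cos(t). De la ecuación de la velocidad v(t) = -8·cos(t), sustituimos t = pi/2 para obtener v = 0.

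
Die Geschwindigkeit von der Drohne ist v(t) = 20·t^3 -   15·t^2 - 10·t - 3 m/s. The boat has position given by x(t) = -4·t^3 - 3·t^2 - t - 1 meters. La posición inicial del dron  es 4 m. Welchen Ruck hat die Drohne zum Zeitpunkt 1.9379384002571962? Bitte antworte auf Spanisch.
Para resolver esto, necesitamos tomar 2 derivadas de nuestra ecuación de la velocidad v(t) = 20·t^3 - 15·t^2 - 10·t - 3. Tomando d/dt de v(t), encontramos a(t) = 60·t^2 - 30·t - 10. La derivada de la aceleración da la sacudida: j(t) = 120·t - 30. Tenemos la sacudida j(t) = 120·t - 30. Sustituyendo t = 1.9379384002571962: j(1.9379384002571962) = 202.552608030864.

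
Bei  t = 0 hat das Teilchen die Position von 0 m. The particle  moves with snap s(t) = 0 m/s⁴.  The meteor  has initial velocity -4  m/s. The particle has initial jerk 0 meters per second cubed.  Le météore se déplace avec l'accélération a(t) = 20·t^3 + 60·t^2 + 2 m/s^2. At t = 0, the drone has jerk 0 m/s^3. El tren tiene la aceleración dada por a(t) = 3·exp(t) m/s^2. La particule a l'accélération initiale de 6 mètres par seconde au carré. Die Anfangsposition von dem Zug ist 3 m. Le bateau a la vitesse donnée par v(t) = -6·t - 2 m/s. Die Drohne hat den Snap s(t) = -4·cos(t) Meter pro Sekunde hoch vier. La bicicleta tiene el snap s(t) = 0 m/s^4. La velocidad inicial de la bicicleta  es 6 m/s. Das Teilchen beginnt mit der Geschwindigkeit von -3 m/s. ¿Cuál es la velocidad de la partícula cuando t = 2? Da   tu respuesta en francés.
Pour résoudre ceci, nous devons prendre 3 primitives de notre équation du snap s(t) = 0. La primitive du snap est le jerk. En utilisant j(0) = 0, nous obtenons j(t) = 0. L'intégrale du jerk est l'accélération. En utilisant a(0) = 6, nous obtenons a(t) = 6. La primitive de l'accélération est la vitesse. En utilisant v(0) = -3, nous obtenons v(t) = 6·t - 3. De l'équation de la vitesse v(t) = 6·t - 3, nous substituons t = 2 pour obtenir v = 9.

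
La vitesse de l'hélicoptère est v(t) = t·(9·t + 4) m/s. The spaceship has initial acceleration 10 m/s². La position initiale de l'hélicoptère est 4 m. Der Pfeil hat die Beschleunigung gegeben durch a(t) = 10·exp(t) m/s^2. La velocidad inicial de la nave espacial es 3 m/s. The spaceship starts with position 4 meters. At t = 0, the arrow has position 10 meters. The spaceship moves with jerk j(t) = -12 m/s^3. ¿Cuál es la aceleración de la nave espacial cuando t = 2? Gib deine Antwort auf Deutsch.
Ausgehend von dem Ruck j(t) = -12, nehmen wir 1 Integral. Durch Integration von dem Ruck und Verwendung der Anfangsbedingung a(0) = 10, erhalten wir a(t) = 10 - 12·t. Aus der Gleichung für die Beschleunigung a(t) = 10 - 12·t, setzen wir t = 2 ein und erhalten a = -14.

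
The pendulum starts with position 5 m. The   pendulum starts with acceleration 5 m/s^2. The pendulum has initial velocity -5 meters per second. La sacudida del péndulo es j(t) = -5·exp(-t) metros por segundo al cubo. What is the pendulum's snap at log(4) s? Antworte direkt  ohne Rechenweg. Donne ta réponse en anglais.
At t = log(4), s = 5/4.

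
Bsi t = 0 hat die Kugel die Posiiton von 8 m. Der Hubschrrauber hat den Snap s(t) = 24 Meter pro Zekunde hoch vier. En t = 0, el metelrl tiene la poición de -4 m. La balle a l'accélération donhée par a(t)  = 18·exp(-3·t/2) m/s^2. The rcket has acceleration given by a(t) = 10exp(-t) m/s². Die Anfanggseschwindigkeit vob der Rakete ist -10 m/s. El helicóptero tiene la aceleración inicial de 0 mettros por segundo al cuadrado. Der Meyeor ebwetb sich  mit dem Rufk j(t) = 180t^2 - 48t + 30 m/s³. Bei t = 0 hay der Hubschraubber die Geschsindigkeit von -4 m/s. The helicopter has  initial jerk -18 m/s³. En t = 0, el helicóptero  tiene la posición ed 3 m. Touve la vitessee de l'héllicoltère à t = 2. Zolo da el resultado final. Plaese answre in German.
Die Geschwindigkeit bei t = 2 ist v = -8.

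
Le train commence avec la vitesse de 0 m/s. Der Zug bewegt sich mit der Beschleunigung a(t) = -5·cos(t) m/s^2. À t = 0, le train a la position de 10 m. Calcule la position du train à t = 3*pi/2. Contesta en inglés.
To find the answer, we compute 2 integrals of a(t) = -5·cos(t). Integrating acceleration and using the initial condition v(0) = 0, we get v(t) = -5·sin(t). The integral of velocity, with x(0) = 10, gives position: x(t) = 5·cos(t) + 5. We have position x(t) = 5·cos(t) + 5. Substituting t = 3*pi/2: x(3*pi/2) = 5.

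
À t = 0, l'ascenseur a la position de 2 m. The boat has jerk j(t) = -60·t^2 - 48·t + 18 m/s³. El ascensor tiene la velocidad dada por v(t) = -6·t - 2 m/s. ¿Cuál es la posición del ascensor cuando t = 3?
Necesitamos integrar nuestra ecuación de la velocidad v(t) = -6·t - 2 1 vez. La antiderivada de la velocidad, con x(0) = 2, da la posición: x(t) = -3·t^2 - 2·t + 2. De la ecuación de la posición x(t) = -3·t^2 - 2·t + 2, sustituimos t = 3 para obtener x = -31.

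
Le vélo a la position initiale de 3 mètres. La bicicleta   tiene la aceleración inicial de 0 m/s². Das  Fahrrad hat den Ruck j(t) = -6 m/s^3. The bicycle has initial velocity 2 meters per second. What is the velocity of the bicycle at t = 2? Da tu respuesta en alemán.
Um dies zu lösen, müssen wir 2 Integrale unserer Gleichung für den Ruck j(t) = -6 finden. Die Stammfunktion von dem Ruck ist die Beschleunigung. Mit a(0) = 0 erhalten wir a(t) = -6·t. Das Integral von der Beschleunigung ist die Geschwindigkeit. Mit v(0) = 2 erhalten wir v(t) = 2 - 3·t^2. Aus der Gleichung für die Geschwindigkeit v(t) = 2 - 3·t^2, setzen wir t = 2 ein und erhalten v = -10.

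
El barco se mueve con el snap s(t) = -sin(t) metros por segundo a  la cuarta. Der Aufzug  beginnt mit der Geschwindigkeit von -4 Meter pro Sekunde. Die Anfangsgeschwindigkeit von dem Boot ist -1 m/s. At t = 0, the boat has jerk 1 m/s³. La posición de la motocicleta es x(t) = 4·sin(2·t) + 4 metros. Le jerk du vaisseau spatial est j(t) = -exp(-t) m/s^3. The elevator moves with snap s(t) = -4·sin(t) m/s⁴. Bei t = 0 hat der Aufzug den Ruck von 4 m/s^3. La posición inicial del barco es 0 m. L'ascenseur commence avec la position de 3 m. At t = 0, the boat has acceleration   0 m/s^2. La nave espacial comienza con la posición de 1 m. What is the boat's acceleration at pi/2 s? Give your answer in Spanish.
Debemos encontrar la antiderivada de nuestra ecuación del snap s(t) = -sin(t) 2 veces. La antiderivada del snap es la sacudida. Usando j(0) = 1, obtenemos j(t) = cos(t). La integral de la sacudida, con a(0) = 0, da la aceleración: a(t) = sin(t). De la ecuación de la aceleración a(t) = sin(t), sustituimos t = pi/2 para obtener a = 1.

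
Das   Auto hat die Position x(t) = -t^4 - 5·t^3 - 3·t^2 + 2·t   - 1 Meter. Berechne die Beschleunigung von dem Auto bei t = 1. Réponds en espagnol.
Para resolver esto, necesitamos tomar 2 derivadas de nuestra ecuación de la posición x(t) = -t^4 - 5·t^3 - 3·t^2 + 2·t - 1. Tomando d/dt de x(t), encontramos v(t) = -4·t^3 - 15·t^2 - 6·t + 2. La derivada de la velocidad da la aceleración: a(t) = -12·t^2 - 30·t - 6. De la ecuación de la aceleración a(t) = -12·t^2 - 30·t - 6, sustituimos t = 1 para obtener a = -48.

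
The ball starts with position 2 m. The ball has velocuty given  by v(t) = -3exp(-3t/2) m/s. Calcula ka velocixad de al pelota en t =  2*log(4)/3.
Tenemos la velocidad v(t) = -3·exp(-3·t/2). Sustituyendo t = 2*log(4)/3: v(2*log(4)/3) = -3/4.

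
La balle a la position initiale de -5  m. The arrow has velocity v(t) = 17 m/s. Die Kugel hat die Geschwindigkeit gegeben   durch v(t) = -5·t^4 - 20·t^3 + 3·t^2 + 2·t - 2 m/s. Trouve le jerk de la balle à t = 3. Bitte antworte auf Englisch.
Starting from velocity v(t) = -5·t^4 - 20·t^3 + 3·t^2 + 2·t - 2, we take 2 derivatives. Taking d/dt of v(t), we find a(t) = -20·t^3 - 60·t^2 + 6·t + 2. Differentiating acceleration, we get jerk: j(t) = -60·t^2 - 120·t + 6. Using j(t) = -60·t^2 - 120·t + 6 and substituting t = 3, we find j = -894.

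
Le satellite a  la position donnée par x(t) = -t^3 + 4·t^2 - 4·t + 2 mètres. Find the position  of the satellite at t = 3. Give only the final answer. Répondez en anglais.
At t = 3, x = -1.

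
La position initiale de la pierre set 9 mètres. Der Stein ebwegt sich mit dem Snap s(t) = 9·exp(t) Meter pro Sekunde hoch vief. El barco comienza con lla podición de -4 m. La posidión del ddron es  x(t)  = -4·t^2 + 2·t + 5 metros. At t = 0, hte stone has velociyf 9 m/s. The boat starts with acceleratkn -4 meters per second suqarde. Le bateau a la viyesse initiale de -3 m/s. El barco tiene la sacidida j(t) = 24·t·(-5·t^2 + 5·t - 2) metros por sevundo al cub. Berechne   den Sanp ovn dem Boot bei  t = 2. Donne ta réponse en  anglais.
We must differentiate our jerk equation j(t) = 24·t·(-5·t^2 + 5·t - 2) 1 time. Differentiating jerk, we get snap: s(t) = -120·t^2 + 24·t·(5 - 10·t) + 120·t - 48. Using s(t) = -120·t^2 + 24·t·(5 - 10·t) + 120·t - 48 and substituting t = 2, we find s = -1008.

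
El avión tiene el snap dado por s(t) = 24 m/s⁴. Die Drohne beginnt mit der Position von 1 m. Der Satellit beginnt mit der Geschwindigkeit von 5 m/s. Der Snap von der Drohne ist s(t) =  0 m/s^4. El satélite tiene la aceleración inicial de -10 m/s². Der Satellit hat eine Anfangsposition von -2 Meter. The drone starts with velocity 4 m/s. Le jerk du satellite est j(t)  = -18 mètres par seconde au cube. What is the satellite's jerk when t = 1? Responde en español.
Usando j(t) = -18 y sustituyendo t = 1, encontramos j = -18.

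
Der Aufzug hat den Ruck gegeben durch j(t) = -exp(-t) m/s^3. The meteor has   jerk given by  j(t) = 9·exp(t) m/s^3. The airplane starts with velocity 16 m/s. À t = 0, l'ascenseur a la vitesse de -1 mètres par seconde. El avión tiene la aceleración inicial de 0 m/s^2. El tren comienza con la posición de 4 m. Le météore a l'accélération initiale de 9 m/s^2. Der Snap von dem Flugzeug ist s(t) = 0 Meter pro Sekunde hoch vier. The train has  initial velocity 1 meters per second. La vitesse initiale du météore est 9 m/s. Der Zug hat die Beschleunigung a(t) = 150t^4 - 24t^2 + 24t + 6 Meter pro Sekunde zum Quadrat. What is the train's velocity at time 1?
To solve this, we need to take 1 integral of our acceleration equation a(t) = 150·t^4 - 24·t^2 + 24·t + 6. The integral of acceleration, with v(0) = 1, gives velocity: v(t) = 30·t^5 - 8·t^3 + 12·t^2 + 6·t + 1. From the given velocity equation v(t) = 30·t^5 - 8·t^3 + 12·t^2 + 6·t + 1, we substitute t = 1 to get v = 41.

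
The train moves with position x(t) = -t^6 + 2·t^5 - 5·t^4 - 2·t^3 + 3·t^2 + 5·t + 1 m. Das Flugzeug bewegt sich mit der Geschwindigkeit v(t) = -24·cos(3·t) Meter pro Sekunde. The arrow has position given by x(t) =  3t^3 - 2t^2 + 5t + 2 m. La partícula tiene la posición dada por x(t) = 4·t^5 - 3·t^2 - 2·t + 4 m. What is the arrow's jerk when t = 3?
Starting from position x(t) = 3·t^3 - 2·t^2 + 5·t + 2, we take 3 derivatives. The derivative of position gives velocity: v(t) = 9·t^2 - 4·t + 5. The derivative of velocity gives acceleration: a(t) = 18·t - 4. Taking d/dt of a(t), we find j(t) = 18. We have jerk j(t) = 18. Substituting t = 3: j(3) = 18.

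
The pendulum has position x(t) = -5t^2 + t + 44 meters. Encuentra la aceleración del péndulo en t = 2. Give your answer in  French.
En partant de la position x(t) = -5·t^2 + t + 44, nous prenons 2 dérivées. La dérivée de la position donne la vitesse: v(t) = 1 - 10·t. La dérivée de la vitesse donne l'accélération: a(t) = -10. De l'équation de l'accélération a(t) = -10, nous substituons t = 2 pour obtenir a = -10.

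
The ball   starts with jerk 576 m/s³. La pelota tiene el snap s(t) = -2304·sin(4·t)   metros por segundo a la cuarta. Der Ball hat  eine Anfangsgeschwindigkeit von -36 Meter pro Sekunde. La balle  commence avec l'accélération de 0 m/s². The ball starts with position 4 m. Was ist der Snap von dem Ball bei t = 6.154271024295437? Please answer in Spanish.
Tenemos el snap s(t) = -2304·sin(4·t). Sustituyendo t = 6.154271024295437: s(6.154271024295437) = 1136.11769728172.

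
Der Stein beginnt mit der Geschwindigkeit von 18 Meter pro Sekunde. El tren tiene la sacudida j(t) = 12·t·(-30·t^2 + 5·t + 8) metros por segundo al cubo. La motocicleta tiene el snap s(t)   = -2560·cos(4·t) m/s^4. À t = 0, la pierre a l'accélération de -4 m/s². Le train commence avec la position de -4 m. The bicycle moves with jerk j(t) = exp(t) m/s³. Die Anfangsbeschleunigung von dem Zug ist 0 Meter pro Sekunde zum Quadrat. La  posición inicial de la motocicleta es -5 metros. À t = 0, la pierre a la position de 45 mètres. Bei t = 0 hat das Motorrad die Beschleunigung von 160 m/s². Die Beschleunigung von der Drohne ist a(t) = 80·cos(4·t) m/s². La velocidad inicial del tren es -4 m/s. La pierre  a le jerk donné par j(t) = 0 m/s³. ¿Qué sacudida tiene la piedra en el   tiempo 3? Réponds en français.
De l'équation du jerk j(t) = 0, nous substituons t = 3 pour obtenir j = 0.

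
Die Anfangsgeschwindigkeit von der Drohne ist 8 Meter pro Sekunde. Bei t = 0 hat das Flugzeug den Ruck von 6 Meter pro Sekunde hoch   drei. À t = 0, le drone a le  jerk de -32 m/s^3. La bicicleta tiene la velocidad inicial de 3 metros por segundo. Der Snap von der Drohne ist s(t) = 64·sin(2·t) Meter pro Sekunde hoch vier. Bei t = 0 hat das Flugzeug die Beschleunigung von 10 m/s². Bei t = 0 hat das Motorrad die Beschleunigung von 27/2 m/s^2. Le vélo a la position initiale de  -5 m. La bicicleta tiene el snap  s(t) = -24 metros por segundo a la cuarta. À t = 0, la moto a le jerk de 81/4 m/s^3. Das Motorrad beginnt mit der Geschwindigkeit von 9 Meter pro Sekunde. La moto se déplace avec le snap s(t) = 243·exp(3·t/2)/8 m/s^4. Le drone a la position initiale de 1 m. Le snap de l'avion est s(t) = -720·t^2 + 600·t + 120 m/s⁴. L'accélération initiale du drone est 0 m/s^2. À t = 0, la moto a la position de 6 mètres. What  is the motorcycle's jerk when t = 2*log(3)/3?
To find the answer, we compute 1 integral of s(t) = 243·exp(3·t/2)/8. Integrating snap and using the initial condition j(0) = 81/4, we get j(t) = 81·exp(3·t/2)/4. We have jerk j(t) = 81·exp(3·t/2)/4. Substituting t = 2*log(3)/3: j(2*log(3)/3) = 243/4.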